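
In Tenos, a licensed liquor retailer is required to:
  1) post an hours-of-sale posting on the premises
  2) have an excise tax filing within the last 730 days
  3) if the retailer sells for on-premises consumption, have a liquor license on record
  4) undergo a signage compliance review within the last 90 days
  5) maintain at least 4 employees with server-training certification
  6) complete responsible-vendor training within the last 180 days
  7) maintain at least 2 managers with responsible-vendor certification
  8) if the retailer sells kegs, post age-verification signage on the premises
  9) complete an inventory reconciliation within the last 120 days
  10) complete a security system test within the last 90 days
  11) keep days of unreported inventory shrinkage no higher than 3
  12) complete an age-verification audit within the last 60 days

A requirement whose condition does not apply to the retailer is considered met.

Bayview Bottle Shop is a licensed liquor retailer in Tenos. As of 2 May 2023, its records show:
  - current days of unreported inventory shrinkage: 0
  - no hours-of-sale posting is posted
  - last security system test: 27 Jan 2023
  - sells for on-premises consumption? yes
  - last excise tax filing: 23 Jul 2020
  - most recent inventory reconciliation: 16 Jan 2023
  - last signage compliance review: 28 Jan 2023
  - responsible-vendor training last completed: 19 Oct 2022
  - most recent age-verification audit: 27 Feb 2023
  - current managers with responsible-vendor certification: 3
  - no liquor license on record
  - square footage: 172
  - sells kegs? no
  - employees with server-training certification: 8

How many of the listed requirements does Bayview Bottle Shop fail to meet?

1. hours-of-sale posting absent → not met
2. excise tax filing 1013 days ago vs limit 730 → not met
3. condition 'sells for on-premises consumption' holds; liquor license absent → not met
4. signage compliance review 94 days ago vs limit 90 → not met
5. employees with server-training certification 8 ≥ 4 → met
6. responsible-vendor training 195 days ago vs limit 180 → not met
7. managers with responsible-vendor certification 3 ≥ 2 → met
8. condition 'sells kegs' does not hold → requirement n/a → met
9. inventory reconciliation 106 days ago vs limit 120 → met
10. security system test 95 days ago vs limit 90 → not met
11. days of unreported inventory shrinkage 0 ≤ 3 → met
12. age-verification audit 64 days ago vs limit 60 → not met
Not met: 7 of 12

7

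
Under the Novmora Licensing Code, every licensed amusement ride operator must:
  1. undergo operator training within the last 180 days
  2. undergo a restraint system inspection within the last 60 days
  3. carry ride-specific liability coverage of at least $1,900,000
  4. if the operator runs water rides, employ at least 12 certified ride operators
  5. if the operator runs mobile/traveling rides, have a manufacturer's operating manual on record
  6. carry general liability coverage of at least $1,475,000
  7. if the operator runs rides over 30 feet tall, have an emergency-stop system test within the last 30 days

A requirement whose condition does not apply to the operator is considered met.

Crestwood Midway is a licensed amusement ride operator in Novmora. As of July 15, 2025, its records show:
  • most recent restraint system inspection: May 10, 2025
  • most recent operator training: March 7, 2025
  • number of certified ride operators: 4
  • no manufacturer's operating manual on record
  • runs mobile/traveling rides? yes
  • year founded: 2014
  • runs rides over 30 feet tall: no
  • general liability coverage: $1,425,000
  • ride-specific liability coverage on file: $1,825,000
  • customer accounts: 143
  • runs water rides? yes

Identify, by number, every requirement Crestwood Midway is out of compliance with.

1. operator training 130 days ago vs limit 180 → met
2. restraint system inspection 66 days ago vs limit 60 → not met
3. ride-specific liability coverage $1,825,000 < $1,900,000 → not met
4. condition 'runs water rides' holds; certified ride operators 4 < 12 → not met
5. condition 'runs mobile/traveling rides' holds; manufacturer's operating manual absent → not met
6. general liability coverage $1,425,000 < $1,475,000 → not met
7. condition 'runs rides over 30 feet tall' does not hold → requirement n/a → met
Not met: 2, 3, 4, 5, 6

2, 3, 4, 5, 6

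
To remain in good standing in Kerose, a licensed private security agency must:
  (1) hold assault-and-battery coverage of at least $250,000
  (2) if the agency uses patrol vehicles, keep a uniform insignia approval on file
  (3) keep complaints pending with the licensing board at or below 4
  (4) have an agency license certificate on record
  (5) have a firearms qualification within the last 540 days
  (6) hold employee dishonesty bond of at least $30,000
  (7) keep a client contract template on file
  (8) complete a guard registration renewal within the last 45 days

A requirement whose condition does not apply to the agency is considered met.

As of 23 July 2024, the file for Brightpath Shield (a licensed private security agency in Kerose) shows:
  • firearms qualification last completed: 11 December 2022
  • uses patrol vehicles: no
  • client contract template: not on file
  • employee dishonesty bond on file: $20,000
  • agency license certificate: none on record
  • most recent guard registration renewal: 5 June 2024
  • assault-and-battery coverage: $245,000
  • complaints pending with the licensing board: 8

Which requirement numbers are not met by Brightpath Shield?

1. assault-and-battery coverage $245,000 < $250,000 → not met
2. condition 'uses patrol vehicles' does not hold → requirement n/a → met
3. complaints pending with the licensing board 8 > 4 → not met
4. agency license certificate absent → not met
5. firearms qualification 590 days ago vs limit 540 → not met
6. employee dishonesty bond $20,000 < $30,000 → not met
7. client contract template absent → not met
8. guard registration renewal 48 days ago vs limit 45 → not met
Not met: 1, 3, 4, 5, 6, 7, 8

1, 3, 4, 5, 6, 7, 8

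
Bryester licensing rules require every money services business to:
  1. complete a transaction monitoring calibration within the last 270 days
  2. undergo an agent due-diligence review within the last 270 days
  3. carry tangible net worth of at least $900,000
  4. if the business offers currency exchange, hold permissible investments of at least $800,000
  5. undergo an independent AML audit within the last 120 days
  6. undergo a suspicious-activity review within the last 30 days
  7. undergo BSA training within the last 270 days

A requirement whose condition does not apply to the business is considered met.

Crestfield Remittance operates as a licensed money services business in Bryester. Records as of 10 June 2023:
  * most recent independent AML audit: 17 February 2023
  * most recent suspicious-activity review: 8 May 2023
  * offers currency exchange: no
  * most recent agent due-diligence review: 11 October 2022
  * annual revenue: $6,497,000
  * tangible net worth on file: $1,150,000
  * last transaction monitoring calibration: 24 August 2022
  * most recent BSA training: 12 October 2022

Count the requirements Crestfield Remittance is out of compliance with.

2

1. transaction monitoring calibration 290 days ago vs limit 270 → not met
2. agent due-diligence review 242 days ago vs limit 270 → met
3. tangible net worth $1,150,000 ≥ $900,000 → met
4. condition 'offers currency exchange' does not hold → requirement n/a → met
5. independent AML audit 113 days ago vs limit 120 → met
6. suspicious-activity review 33 days ago vs limit 30 → not met
7. BSA training 241 days ago vs limit 270 → met
Not met: 2 of 7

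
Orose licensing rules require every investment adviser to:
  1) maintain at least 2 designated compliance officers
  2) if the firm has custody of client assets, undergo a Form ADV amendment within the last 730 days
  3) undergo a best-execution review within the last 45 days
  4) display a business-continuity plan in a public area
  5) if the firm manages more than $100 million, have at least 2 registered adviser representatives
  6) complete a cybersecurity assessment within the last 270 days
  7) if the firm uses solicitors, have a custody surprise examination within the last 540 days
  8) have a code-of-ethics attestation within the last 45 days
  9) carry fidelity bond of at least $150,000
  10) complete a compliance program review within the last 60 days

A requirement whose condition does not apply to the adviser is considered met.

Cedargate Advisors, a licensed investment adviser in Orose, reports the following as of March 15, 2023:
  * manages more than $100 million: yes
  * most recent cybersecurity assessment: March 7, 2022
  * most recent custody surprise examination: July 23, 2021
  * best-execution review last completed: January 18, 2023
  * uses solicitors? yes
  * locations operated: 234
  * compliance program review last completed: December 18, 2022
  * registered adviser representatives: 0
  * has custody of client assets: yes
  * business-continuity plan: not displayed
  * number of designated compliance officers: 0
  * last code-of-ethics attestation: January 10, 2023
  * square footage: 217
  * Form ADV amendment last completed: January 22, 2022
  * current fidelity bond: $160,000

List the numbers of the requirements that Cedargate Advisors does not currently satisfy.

1. designated compliance officers 0 < 2 → not met
2. condition 'has custody of client assets' holds; Form ADV amendment 417 days ago vs limit 730 → met
3. best-execution review 56 days ago vs limit 45 → not met
4. business-continuity plan absent → not met
5. condition 'manages more than $100 million' holds; registered adviser representatives 0 < 2 → not met
6. cybersecurity assessment 373 days ago vs limit 270 → not met
7. condition 'uses solicitors' holds; custody surprise examination 600 days ago vs limit 540 → not met
8. code-of-ethics attestation 64 days ago vs limit 45 → not met
9. fidelity bond $160,000 ≥ $150,000 → met
10. compliance program review 87 days ago vs limit 60 → not met
Not met: 1, 3, 4, 5, 6, 7, 8, 10

1, 3, 4, 5, 6, 7, 8, 10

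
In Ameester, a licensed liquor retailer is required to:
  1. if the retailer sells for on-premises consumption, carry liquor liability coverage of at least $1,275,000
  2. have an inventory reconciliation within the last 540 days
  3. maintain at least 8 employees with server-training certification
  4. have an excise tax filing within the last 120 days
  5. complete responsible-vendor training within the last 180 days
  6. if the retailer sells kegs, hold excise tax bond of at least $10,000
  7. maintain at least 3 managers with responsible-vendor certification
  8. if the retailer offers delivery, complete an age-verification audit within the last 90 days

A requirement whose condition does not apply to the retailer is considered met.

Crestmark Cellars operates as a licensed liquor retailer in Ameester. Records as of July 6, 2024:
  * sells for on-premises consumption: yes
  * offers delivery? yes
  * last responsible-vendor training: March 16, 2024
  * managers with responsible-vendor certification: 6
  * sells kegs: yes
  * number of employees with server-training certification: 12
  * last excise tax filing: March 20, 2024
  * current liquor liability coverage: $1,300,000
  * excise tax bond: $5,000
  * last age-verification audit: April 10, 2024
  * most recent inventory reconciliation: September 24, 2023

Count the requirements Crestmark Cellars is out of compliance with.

1. condition 'sells for on-premises consumption' holds; liquor liability coverage $1,300,000 ≥ $1,275,000 → met
2. inventory reconciliation 286 days ago vs limit 540 → met
3. employees with server-training certification 12 ≥ 8 → met
4. excise tax filing 108 days ago vs limit 120 → met
5. responsible-vendor training 112 days ago vs limit 180 → met
6. condition 'sells kegs' holds; excise tax bond $5,000 < $10,000 → not met
7. managers with responsible-vendor certification 6 ≥ 3 → met
8. condition 'offers delivery' holds; age-verification audit 87 days ago vs limit 90 → met
Not met: 1 of 8

1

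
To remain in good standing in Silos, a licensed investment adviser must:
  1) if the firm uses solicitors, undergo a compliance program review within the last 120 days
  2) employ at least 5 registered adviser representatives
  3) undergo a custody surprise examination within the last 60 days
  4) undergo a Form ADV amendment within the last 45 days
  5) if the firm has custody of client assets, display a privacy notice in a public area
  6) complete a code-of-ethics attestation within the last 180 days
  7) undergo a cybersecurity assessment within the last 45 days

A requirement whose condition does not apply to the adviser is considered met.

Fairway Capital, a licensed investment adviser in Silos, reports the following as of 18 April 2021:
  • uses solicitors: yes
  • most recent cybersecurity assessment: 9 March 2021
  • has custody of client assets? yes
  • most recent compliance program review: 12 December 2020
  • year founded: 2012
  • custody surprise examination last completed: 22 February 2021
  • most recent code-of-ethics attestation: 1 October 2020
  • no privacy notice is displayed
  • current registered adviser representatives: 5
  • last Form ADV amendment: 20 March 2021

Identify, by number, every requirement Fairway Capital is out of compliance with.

1, 5, 6

1. condition 'uses solicitors' holds; compliance program review 127 days ago vs limit 120 → not met
2. registered adviser representatives 5 ≥ 5 → met
3. custody surprise examination 55 days ago vs limit 60 → met
4. Form ADV amendment 29 days ago vs limit 45 → met
5. condition 'has custody of client assets' holds; privacy notice absent → not met
6. code-of-ethics attestation 199 days ago vs limit 180 → not met
7. cybersecurity assessment 40 days ago vs limit 45 → met
Not met: 1, 5, 6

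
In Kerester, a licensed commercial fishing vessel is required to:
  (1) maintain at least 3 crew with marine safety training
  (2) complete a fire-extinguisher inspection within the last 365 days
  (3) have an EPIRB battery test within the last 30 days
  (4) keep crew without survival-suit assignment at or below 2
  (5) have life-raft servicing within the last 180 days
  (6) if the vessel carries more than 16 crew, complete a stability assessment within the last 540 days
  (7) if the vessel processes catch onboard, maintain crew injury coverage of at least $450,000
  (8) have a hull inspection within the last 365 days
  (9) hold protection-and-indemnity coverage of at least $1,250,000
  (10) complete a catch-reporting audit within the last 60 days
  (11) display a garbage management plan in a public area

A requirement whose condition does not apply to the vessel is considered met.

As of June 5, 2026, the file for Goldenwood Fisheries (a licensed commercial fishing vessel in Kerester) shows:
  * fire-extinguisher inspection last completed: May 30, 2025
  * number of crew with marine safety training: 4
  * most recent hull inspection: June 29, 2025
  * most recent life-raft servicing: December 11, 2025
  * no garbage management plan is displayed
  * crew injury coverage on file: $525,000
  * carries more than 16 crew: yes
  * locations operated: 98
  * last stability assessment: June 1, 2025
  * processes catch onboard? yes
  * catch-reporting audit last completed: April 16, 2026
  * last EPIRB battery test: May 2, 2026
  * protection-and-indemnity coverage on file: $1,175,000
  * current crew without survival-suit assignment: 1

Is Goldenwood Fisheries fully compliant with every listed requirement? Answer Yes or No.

No

1. crew with marine safety training 4 ≥ 3 → met
2. fire-extinguisher inspection 371 days ago vs limit 365 → not met
3. EPIRB battery test 34 days ago vs limit 30 → not met
4. crew without survival-suit assignment 1 ≤ 2 → met
5. life-raft servicing 176 days ago vs limit 180 → met
6. condition 'carries more than 16 crew' holds; stability assessment 369 days ago vs limit 540 → met
7. condition 'processes catch onboard' holds; crew injury coverage $525,000 ≥ $450,000 → met
8. hull inspection 341 days ago vs limit 365 → met
9. protection-and-indemnity coverage $1,175,000 < $1,250,000 → not met
10. catch-reporting audit 50 days ago vs limit 60 → met
11. garbage management plan absent → not met
Not met: 2, 3, 9, 11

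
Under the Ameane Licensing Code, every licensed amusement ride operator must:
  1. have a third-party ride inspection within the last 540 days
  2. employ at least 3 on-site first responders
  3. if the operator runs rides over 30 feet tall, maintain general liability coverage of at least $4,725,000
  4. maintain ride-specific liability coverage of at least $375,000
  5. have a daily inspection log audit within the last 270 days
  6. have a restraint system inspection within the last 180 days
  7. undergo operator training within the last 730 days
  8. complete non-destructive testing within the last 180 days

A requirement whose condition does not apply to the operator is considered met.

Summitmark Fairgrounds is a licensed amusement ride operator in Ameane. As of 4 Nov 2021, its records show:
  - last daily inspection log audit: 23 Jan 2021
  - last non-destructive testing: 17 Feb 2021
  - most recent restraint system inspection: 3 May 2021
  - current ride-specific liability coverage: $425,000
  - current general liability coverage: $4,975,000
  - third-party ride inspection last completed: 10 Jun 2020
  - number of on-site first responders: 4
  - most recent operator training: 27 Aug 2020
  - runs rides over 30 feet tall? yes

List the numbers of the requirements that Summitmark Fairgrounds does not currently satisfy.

5, 6, 8

1. third-party ride inspection 512 days ago vs limit 540 → met
2. on-site first responders 4 ≥ 3 → met
3. condition 'runs rides over 30 feet tall' holds; general liability coverage $4,975,000 ≥ $4,725,000 → met
4. ride-specific liability coverage $425,000 ≥ $375,000 → met
5. daily inspection log audit 285 days ago vs limit 270 → not met
6. restraint system inspection 185 days ago vs limit 180 → not met
7. operator training 434 days ago vs limit 730 → met
8. non-destructive testing 260 days ago vs limit 180 → not met
Not met: 5, 6, 8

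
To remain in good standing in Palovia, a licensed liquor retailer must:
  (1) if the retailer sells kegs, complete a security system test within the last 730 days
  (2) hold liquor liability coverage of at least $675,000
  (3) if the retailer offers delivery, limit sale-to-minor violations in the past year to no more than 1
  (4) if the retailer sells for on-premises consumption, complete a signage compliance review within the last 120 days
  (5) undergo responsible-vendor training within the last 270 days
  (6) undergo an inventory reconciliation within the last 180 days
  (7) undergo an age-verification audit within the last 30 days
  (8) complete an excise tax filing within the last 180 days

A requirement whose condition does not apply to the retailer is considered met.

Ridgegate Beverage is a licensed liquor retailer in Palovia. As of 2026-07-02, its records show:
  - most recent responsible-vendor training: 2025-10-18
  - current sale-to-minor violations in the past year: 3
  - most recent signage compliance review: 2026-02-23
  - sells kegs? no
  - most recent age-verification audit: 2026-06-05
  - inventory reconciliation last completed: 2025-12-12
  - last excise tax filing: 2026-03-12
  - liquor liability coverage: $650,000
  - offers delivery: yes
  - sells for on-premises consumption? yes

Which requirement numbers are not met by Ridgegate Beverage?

2, 3, 4, 6

1. condition 'sells kegs' does not hold → requirement n/a → met
2. liquor liability coverage $650,000 < $675,000 → not met
3. condition 'offers delivery' holds; sale-to-minor violations in the past year 3 > 1 → not met
4. condition 'sells for on-premises consumption' holds; signage compliance review 129 days ago vs limit 120 → not met
5. responsible-vendor training 257 days ago vs limit 270 → met
6. inventory reconciliation 202 days ago vs limit 180 → not met
7. age-verification audit 27 days ago vs limit 30 → met
8. excise tax filing 112 days ago vs limit 180 → met
Not met: 2, 3, 4, 6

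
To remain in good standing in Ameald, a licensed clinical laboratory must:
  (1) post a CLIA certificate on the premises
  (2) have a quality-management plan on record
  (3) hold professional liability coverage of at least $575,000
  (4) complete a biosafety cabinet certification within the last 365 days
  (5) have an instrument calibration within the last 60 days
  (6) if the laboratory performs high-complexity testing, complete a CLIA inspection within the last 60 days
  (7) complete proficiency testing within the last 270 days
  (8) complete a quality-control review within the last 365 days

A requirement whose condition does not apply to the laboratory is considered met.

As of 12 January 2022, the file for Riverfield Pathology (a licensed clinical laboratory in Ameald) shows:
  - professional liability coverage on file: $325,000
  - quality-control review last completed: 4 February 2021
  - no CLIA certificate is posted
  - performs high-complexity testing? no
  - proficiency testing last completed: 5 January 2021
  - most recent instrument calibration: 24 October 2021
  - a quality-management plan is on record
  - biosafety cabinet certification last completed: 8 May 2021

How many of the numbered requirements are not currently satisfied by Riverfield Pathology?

1. CLIA certificate absent → not met
2. quality-management plan present → met
3. professional liability coverage $325,000 < $575,000 → not met
4. biosafety cabinet certification 249 days ago vs limit 365 → met
5. instrument calibration 80 days ago vs limit 60 → not met
6. condition 'performs high-complexity testing' does not hold → requirement n/a → met
7. proficiency testing 372 days ago vs limit 270 → not met
8. quality-control review 342 days ago vs limit 365 → met
Not met: 4 of 8

4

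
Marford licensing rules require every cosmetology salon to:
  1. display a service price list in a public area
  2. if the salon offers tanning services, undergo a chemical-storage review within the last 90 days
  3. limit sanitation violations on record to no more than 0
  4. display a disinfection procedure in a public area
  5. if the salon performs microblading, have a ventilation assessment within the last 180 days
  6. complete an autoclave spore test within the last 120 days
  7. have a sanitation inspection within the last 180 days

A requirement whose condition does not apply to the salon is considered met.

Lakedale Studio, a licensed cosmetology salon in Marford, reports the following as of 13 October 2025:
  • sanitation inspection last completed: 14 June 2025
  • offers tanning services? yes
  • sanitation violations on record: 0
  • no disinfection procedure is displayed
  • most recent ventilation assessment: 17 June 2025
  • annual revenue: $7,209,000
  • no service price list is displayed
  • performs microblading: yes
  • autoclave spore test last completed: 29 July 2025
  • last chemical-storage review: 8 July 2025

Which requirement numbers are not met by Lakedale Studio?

1. service price list absent → not met
2. condition 'offers tanning services' holds; chemical-storage review 97 days ago vs limit 90 → not met
3. sanitation violations on record 0 ≤ 0 → met
4. disinfection procedure absent → not met
5. condition 'performs microblading' holds; ventilation assessment 118 days ago vs limit 180 → met
6. autoclave spore test 76 days ago vs limit 120 → met
7. sanitation inspection 121 days ago vs limit 180 → met
Not met: 1, 2, 4

1, 2, 4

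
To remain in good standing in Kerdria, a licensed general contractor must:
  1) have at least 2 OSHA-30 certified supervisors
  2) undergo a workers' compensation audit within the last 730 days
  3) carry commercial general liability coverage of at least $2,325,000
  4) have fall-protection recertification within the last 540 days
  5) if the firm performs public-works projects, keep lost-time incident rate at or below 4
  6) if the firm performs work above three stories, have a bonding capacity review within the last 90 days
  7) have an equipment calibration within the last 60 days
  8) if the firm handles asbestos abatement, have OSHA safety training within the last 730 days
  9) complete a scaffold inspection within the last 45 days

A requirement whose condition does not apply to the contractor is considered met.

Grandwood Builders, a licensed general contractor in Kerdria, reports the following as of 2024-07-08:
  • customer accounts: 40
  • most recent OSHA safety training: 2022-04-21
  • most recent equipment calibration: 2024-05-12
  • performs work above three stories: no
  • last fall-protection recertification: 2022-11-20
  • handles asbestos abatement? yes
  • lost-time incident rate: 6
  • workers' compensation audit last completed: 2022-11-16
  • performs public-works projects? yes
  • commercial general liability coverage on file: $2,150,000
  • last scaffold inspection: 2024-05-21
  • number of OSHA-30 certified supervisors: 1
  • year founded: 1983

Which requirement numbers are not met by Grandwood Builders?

1. OSHA-30 certified supervisors 1 < 2 → not met
2. workers' compensation audit 600 days ago vs limit 730 → met
3. commercial general liability coverage $2,150,000 < $2,325,000 → not met
4. fall-protection recertification 596 days ago vs limit 540 → not met
5. condition 'performs public-works projects' holds; lost-time incident rate 6 > 4 → not met
6. condition 'performs work above three stories' does not hold → requirement n/a → met
7. equipment calibration 57 days ago vs limit 60 → met
8. condition 'handles asbestos abatement' holds; OSHA safety training 809 days ago vs limit 730 → not met
9. scaffold inspection 48 days ago vs limit 45 → not met
Not met: 1, 3, 4, 5, 8, 9

1, 3, 4, 5, 8, 9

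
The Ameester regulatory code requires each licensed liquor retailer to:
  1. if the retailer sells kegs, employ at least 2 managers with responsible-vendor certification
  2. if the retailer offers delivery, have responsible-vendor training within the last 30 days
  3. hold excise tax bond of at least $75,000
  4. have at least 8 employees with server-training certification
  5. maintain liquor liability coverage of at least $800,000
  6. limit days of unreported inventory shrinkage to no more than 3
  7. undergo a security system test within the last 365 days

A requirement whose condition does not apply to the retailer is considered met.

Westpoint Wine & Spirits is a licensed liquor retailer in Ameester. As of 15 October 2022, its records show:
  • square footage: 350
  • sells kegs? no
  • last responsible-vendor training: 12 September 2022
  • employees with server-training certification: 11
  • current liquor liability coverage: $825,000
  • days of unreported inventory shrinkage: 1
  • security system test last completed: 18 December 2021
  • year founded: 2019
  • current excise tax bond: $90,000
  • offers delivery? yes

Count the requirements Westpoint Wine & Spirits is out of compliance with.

1

1. condition 'sells kegs' does not hold → requirement n/a → met
2. condition 'offers delivery' holds; responsible-vendor training 33 days ago vs limit 30 → not met
3. excise tax bond $90,000 ≥ $75,000 → met
4. employees with server-training certification 11 ≥ 8 → met
5. liquor liability coverage $825,000 ≥ $800,000 → met
6. days of unreported inventory shrinkage 1 ≤ 3 → met
7. security system test 301 days ago vs limit 365 → met
Not met: 1 of 7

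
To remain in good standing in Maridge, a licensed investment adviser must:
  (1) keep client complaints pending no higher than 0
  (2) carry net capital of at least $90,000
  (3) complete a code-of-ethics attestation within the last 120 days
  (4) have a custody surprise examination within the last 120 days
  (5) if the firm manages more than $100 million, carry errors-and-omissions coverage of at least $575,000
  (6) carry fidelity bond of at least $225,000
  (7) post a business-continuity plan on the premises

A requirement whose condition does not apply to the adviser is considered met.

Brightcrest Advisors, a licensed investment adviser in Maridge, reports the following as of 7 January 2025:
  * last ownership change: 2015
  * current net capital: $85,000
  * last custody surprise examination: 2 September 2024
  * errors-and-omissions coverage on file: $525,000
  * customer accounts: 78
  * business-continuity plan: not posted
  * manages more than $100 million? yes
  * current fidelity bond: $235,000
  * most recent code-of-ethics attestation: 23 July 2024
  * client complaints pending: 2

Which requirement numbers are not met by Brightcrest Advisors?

1. client complaints pending 2 > 0 → not met
2. net capital $85,000 < $90,000 → not met
3. code-of-ethics attestation 168 days ago vs limit 120 → not met
4. custody surprise examination 127 days ago vs limit 120 → not met
5. condition 'manages more than $100 million' holds; errors-and-omissions coverage $525,000 < $575,000 → not met
6. fidelity bond $235,000 ≥ $225,000 → met
7. business-continuity plan absent → not met
Not met: 1, 2, 3, 4, 5, 7

1, 2, 3, 4, 5, 7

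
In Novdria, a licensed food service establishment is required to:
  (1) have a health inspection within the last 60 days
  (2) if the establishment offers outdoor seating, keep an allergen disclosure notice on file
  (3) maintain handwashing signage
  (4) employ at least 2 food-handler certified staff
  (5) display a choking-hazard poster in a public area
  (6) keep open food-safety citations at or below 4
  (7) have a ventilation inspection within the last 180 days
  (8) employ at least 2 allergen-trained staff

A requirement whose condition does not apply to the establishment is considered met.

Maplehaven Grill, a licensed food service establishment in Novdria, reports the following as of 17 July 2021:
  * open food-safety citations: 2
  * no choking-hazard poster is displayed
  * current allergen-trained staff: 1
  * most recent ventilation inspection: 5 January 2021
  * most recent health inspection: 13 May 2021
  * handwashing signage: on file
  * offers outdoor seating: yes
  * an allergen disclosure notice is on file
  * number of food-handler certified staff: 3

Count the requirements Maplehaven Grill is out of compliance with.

4

1. health inspection 65 days ago vs limit 60 → not met
2. condition 'offers outdoor seating' holds; allergen disclosure notice present → met
3. handwashing signage present → met
4. food-handler certified staff 3 ≥ 2 → met
5. choking-hazard poster absent → not met
6. open food-safety citations 2 ≤ 4 → met
7. ventilation inspection 193 days ago vs limit 180 → not met
8. allergen-trained staff 1 < 2 → not met
Not met: 4 of 8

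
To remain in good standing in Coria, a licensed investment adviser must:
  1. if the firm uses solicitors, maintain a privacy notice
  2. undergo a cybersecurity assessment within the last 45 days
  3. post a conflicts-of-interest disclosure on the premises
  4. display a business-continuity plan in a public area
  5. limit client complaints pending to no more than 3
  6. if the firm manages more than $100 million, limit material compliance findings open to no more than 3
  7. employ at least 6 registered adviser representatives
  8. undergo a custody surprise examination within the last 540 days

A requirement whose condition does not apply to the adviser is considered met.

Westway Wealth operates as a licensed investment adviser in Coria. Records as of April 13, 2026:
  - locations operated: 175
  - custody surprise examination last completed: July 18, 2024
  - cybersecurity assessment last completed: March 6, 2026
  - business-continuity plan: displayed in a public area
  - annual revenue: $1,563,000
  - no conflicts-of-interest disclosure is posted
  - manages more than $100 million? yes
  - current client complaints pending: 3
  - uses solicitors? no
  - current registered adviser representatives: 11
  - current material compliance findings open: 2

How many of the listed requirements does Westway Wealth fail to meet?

1. condition 'uses solicitors' does not hold → requirement n/a → met
2. cybersecurity assessment 38 days ago vs limit 45 → met
3. conflicts-of-interest disclosure absent → not met
4. business-continuity plan present → met
5. client complaints pending 3 ≤ 3 → met
6. condition 'manages more than $100 million' holds; material compliance findings open 2 ≤ 3 → met
7. registered adviser representatives 11 ≥ 6 → met
8. custody surprise examination 634 days ago vs limit 540 → not met
Not met: 2 of 8

2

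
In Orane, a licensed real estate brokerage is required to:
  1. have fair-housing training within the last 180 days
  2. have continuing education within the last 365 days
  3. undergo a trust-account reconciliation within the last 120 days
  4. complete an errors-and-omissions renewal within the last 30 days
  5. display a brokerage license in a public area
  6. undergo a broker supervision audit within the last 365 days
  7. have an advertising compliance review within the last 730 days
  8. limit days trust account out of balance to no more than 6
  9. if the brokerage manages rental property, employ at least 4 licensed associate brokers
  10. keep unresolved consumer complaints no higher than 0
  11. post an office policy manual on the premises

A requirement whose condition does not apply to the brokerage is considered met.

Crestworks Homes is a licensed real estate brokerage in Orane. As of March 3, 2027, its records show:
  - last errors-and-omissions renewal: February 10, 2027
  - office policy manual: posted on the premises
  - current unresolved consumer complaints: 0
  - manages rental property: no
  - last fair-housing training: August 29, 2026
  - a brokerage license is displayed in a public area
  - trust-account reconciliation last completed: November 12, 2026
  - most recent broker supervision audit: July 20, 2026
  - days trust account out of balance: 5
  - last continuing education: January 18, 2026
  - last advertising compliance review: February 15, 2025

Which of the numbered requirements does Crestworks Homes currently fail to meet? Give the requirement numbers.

1, 2, 7

1. fair-housing training 186 days ago vs limit 180 → not met
2. continuing education 409 days ago vs limit 365 → not met
3. trust-account reconciliation 111 days ago vs limit 120 → met
4. errors-and-omissions renewal 21 days ago vs limit 30 → met
5. brokerage license present → met
6. broker supervision audit 226 days ago vs limit 365 → met
7. advertising compliance review 746 days ago vs limit 730 → not met
8. days trust account out of balance 5 ≤ 6 → met
9. condition 'manages rental property' does not hold → requirement n/a → met
10. unresolved consumer complaints 0 ≤ 0 → met
11. office policy manual present → met
Not met: 1, 2, 7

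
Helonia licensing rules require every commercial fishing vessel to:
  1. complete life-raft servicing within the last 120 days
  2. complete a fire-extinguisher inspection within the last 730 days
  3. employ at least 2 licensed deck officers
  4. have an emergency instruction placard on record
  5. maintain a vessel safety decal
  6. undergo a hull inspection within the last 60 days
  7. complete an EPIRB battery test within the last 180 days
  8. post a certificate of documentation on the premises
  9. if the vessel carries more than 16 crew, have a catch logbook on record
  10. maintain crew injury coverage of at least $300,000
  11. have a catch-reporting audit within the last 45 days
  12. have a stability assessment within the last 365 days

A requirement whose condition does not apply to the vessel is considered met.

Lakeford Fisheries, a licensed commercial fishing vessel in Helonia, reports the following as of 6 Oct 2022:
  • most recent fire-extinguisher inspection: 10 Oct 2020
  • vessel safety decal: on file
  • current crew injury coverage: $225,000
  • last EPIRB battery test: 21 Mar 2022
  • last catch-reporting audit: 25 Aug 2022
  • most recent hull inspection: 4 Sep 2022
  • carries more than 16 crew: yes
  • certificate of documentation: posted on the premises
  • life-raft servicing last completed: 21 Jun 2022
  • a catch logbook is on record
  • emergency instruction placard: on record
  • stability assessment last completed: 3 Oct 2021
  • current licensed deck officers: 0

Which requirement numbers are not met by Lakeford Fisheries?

1. life-raft servicing 107 days ago vs limit 120 → met
2. fire-extinguisher inspection 726 days ago vs limit 730 → met
3. licensed deck officers 0 < 2 → not met
4. emergency instruction placard present → met
5. vessel safety decal present → met
6. hull inspection 32 days ago vs limit 60 → met
7. EPIRB battery test 199 days ago vs limit 180 → not met
8. certificate of documentation present → met
9. condition 'carries more than 16 crew' holds; catch logbook present → met
10. crew injury coverage $225,000 < $300,000 → not met
11. catch-reporting audit 42 days ago vs limit 45 → met
12. stability assessment 368 days ago vs limit 365 → not met
Not met: 3, 7, 10, 12

3, 7, 10, 12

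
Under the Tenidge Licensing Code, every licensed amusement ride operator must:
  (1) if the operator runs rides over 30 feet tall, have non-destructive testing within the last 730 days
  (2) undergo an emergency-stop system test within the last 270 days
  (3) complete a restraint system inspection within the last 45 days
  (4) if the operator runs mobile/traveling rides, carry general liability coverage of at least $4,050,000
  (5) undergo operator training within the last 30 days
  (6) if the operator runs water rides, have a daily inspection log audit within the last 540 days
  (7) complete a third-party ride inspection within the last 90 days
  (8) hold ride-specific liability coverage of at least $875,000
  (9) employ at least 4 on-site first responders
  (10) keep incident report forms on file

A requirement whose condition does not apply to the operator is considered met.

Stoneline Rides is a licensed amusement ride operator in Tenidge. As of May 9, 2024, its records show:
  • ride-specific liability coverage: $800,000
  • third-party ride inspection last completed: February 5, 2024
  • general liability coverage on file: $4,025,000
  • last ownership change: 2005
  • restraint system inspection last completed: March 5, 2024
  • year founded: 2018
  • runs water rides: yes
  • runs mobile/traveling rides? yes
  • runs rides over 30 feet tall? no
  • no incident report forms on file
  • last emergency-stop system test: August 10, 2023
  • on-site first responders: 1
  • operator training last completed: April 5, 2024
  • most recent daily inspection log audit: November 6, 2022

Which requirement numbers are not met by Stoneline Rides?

2, 3, 4, 5, 6, 7, 8, 9, 10

1. condition 'runs rides over 30 feet tall' does not hold → requirement n/a → met
2. emergency-stop system test 273 days ago vs limit 270 → not met
3. restraint system inspection 65 days ago vs limit 45 → not met
4. condition 'runs mobile/traveling rides' holds; general liability coverage $4,025,000 < $4,050,000 → not met
5. operator training 34 days ago vs limit 30 → not met
6. condition 'runs water rides' holds; daily inspection log audit 550 days ago vs limit 540 → not met
7. third-party ride inspection 94 days ago vs limit 90 → not met
8. ride-specific liability coverage $800,000 < $875,000 → not met
9. on-site first responders 1 < 4 → not met
10. incident report forms absent → not met
Not met: 2, 3, 4, 5, 6, 7, 8, 9, 10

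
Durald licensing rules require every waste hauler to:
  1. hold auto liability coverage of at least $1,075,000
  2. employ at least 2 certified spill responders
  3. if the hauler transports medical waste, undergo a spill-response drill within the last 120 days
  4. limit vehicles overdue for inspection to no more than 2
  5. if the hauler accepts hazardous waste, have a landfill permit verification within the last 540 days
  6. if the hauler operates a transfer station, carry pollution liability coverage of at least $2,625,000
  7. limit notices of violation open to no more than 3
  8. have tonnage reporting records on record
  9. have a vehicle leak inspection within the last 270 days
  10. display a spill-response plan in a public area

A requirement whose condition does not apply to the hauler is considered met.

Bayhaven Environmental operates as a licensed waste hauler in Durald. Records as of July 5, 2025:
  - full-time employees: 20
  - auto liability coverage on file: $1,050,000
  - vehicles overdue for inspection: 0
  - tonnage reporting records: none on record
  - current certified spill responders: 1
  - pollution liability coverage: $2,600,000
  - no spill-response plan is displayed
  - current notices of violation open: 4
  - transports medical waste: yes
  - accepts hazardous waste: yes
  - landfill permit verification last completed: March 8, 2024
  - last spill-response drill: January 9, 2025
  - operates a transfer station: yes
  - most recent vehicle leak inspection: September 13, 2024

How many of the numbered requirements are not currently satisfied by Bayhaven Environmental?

8

1. auto liability coverage $1,050,000 < $1,075,000 → not met
2. certified spill responders 1 < 2 → not met
3. condition 'transports medical waste' holds; spill-response drill 177 days ago vs limit 120 → not met
4. vehicles overdue for inspection 0 ≤ 2 → met
5. condition 'accepts hazardous waste' holds; landfill permit verification 484 days ago vs limit 540 → met
6. condition 'operates a transfer station' holds; pollution liability coverage $2,600,000 < $2,625,000 → not met
7. notices of violation open 4 > 3 → not met
8. tonnage reporting records absent → not met
9. vehicle leak inspection 295 days ago vs limit 270 → not met
10. spill-response plan absent → not met
Not met: 8 of 10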